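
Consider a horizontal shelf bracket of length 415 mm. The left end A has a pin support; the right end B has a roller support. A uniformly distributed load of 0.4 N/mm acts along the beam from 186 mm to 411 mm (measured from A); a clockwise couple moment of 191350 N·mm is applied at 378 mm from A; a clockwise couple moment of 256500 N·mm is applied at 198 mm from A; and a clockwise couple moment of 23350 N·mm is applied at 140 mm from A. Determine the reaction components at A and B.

A_x = 0, A_y = -1110 N, B_y = 1200 N

Resultant of the distributed load: 0.4 × 225 = 90 N at 298.5 mm from A.
ΣM about A: B_y·415 − (0.4·225)·298.5 − 191350 − 256500 − 23350 = 0 → B_y = 498065/415 = 1200.16 ≈ 1200 N.
ΣF_y = 0: A_y + 1200.16 − 0.4·225 = 0 → A_y = -1110 N.
ΣF_x = 0: no horizontal applied forces, so A_x = 0.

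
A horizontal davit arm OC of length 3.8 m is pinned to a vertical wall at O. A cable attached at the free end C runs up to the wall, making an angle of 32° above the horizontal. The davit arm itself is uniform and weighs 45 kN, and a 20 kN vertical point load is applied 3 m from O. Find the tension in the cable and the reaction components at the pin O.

T = 72.26 kN, O_x = 61.28 kN, O_y = 26.71 kN

ΣM about O: T·sin32°·3.8 − 45·1.9 − 20·3 = 0 → T = 145.5/(3.8·0.529919) = 72.2553 ≈ 72.26 kN.
ΣF_x = 0: O_x − T·cos32° = 0 → O_x = 72.2553 × 0.848048 = 61.28 kN.
ΣF_y = 0: O_y + T·sin32° − 45 − 20 = 0 → O_y = 65 − 72.2553 × 0.529919 = 26.71 kN.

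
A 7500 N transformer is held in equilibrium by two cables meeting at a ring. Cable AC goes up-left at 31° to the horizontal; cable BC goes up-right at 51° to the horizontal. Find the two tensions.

ΣF_x = 0: −T_AC·cos31° + T_BC·cos51° = 0 → T_BC = 1.36205·T_AC.
ΣF_y = 0: T_AC·sin31° + T_BC·sin51° = 7500.
Substitute: T_AC·(0.515038 + 1.36205·0.777146) = 7500 → T_AC = 4766.29 ≈ 4766 N.
Then T_BC = 1.36205 × 4766.29 = 6492 N.

T_AC = 4766 N, T_BC = 6492 N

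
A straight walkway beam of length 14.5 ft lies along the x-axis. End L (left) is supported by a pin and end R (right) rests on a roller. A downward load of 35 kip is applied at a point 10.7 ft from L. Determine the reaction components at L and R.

Taking moments about L: R_y·14.5 − 35·10.7 = 0 → R_y = 374.5/14.5 = 25.8276 ≈ 25.83 kip.
ΣF_y = 0: L_y + 25.8276 − 35 = 0 → L_y = 9.172 kip.
ΣF_x = 0: no horizontal applied forces, so L_x = 0.

L_x = 0, L_y = 9.172 kip, R_y = 25.83 kip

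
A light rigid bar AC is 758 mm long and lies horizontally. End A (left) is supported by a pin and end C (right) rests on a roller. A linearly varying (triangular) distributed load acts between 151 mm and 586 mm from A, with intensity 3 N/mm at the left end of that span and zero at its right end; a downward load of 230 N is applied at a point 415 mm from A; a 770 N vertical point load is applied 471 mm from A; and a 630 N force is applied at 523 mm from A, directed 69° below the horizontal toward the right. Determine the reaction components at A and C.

Resultant of the triangular load: ½ × 3 × 435 = 652.5 N, acting at 296 mm from A (one-third of the span from the peak).
ΣM about A: C_y·758 − (½·3·435)·296 − 230·415 − 770·471 − 630·sin69°·523 = 0 → C_y = 958865/758 = 1264.99 ≈ 1265 N.
ΣF_y = 0: A_y + 1264.99 − ½·3·435 − 230 − 770 − 630·sin69° = 0 → A_y = 975.7 N.
ΣF_x = 0: A_x + 630·cos69° = 0 → A_x = -225.8 N.

A_x = -225.8 N, A_y = 975.7 N, C_y = 1265 N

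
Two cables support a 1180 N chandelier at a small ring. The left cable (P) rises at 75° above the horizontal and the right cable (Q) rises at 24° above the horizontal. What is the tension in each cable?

ΣF_x = 0: −T_P·cos75° + T_Q·cos24° = 0 → T_Q = 0.283313·T_P.
ΣF_y = 0: T_P·sin75° + T_Q·sin24° = 1180.
Substitute: T_P·(0.965926 + 0.283313·0.406737) = 1180 → T_P = 1091.42 ≈ 1091 N.
Then T_Q = 0.283313 × 1091.42 = 309.2 N.

T_P = 1091 N, T_Q = 309.2 N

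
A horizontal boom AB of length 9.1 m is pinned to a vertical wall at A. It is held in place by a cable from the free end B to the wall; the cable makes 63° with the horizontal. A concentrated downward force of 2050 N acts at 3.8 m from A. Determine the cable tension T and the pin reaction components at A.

ΣM about A: T·sin63°·9.1 − 2050·3.8 = 0 → T = 7790/(9.1·0.891007) = 960.76 ≈ 960.8 N.
ΣF_x = 0: A_x − T·cos63° = 0 → A_x = 960.76 × 0.45399 = 436.2 N.
ΣF_y = 0: A_y + T·sin63° − 2050 = 0 → A_y = 2050 − 960.76 × 0.891007 = 1194 N.

T = 960.8 N, A_x = 436.2 N, A_y = 1194 N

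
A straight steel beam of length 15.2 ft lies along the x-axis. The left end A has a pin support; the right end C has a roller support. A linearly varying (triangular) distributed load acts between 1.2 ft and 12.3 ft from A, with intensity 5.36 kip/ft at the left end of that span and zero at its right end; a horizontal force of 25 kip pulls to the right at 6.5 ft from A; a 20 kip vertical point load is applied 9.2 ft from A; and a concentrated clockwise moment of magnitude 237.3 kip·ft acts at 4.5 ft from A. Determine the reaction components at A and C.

A_x = -25.00 kip, A_y = 12.44 kip, C_y = 37.31 kip

Resultant of the triangular load: ½ × 5.36 × 11.1 = 29.748 kip, acting at 4.9 ft from A (one-third of the span from the peak).
Moments about A: C_y·15.2 − (½·5.36·11.1)·4.9 − 20·9.2 − 237.3 = 0 → C_y = 567.0652/15.2 = 37.3069 ≈ 37.31 kip.
ΣF_y = 0: A_y + 37.3069 − ½·5.36·11.1 − 20 = 0 → A_y = 12.44 kip.
ΣF_x = 0: A_x + 25 = 0 → A_x = -25.00 kip.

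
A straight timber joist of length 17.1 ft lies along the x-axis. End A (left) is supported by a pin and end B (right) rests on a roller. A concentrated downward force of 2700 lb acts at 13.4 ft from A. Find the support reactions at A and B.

A_x = 0, A_y = 584.2 lb, B_y = 2116 lb

ΣM about A: B_y·17.1 − 2700·13.4 = 0 → B_y = 36180/17.1 = 2115.79 ≈ 2116 lb.
ΣF_y = 0: A_y + 2115.79 − 2700 = 0 → A_y = 584.2 lb.
ΣF_x = 0: no horizontal applied forces, so A_x = 0.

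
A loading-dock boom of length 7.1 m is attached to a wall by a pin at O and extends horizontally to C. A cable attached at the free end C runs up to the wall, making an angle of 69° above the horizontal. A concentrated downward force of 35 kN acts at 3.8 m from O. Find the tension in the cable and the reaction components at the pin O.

ΣM about O: T·sin69°·7.1 − 35·3.8 = 0 → T = 133/(7.1·0.93358) = 20.0651 ≈ 20.07 kN.
ΣF_x = 0: O_x − T·cos69° = 0 → O_x = 20.0651 × 0.358368 = 7.191 kN.
ΣF_y = 0: O_y + T·sin69° − 35 = 0 → O_y = 35 − 20.0651 × 0.93358 = 16.27 kN.

T = 20.07 kN, O_x = 7.191 kN, O_y = 16.27 kN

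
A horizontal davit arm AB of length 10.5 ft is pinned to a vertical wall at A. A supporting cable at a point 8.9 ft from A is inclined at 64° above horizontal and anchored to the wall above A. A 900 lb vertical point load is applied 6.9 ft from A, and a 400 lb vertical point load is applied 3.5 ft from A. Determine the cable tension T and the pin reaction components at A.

T = 951.3 lb, A_x = 417.0 lb, A_y = 444.9 lb

ΣM about A: T·sin64°·8.9 − 900·6.9 − 400·3.5 = 0 → T = 7610/(8.9·0.898794) = 951.337 ≈ 951.3 lb.
ΣF_x = 0: A_x − T·cos64° = 0 → A_x = 951.337 × 0.438371 = 417.0 lb.
ΣF_y = 0: A_y + T·sin64° − 900 − 400 = 0 → A_y = 1300 − 951.337 × 0.898794 = 444.9 lb.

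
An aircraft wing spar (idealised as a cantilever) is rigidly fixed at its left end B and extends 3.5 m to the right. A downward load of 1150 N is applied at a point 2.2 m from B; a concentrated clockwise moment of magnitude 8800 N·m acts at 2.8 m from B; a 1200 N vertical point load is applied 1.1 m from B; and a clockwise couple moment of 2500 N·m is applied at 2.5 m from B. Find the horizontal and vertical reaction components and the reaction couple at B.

B_x = 0, B_y = 2350 N, M_B = 15150 N·m

ΣF_x = 0: B_x = 0.
ΣF_y = 0: B_y − 1150 − 1200 = 0 → B_y = 2350 N.
ΣM about B: M_B − 1150·2.2 − 8800 − 1200·1.1 − 2500 = 0 → M_B = 15150 N·m.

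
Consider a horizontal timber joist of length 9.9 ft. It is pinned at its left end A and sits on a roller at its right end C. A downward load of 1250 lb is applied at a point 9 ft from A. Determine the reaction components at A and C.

A_x = 0, A_y = 113.6 lb, C_y = 1136 lb

Moments about A: C_y·9.9 − 1250·9 = 0 → C_y = 11250/9.9 = 1136.36 ≈ 1136 lb.
ΣF_y = 0: A_y + 1136.36 − 1250 = 0 → A_y = 113.6 lb.
ΣF_x = 0: no horizontal applied forces, so A_x = 0.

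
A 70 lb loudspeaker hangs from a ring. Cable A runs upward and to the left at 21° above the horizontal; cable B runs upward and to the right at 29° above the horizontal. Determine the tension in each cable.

T_A = 79.92 lb, T_B = 85.31 lb

ΣF_x = 0: −T_A·cos21° + T_B·cos29° = 0 → T_B = 1.06741·T_A.
ΣF_y = 0: T_A·sin21° + T_B·sin29° = 70.
Substitute: T_A·(0.358368 + 1.06741·0.48481) = 70 → T_A = 79.9215 ≈ 79.92 lb.
Then T_B = 1.06741 × 79.9215 = 85.31 lb.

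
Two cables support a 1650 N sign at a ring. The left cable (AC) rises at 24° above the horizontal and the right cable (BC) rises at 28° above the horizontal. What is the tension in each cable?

ΣF_x = 0: −T_AC·cos24° + T_BC·cos28° = 0 → T_BC = 1.03465·T_AC.
ΣF_y = 0: T_AC·sin24° + T_BC·sin28° = 1650.
Substitute: T_AC·(0.406737 + 1.03465·0.469472) = 1650 → T_AC = 1848.79 ≈ 1849 N.
Then T_BC = 1.03465 × 1848.79 = 1913 N.

T_AC = 1849 N, T_BC = 1913 N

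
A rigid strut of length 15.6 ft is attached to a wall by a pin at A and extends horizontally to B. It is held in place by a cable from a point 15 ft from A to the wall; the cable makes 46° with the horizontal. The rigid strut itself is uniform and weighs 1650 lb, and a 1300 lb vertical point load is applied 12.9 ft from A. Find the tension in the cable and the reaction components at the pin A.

ΣM about A: T·sin46°·15 − 1650·7.8 − 1300·12.9 = 0 → T = 29640/(15·0.71934) = 2746.96 ≈ 2747 lb.
ΣF_x = 0: A_x − T·cos46° = 0 → A_x = 2746.96 × 0.694658 = 1908 lb.
ΣF_y = 0: A_y + T·sin46° − 1650 − 1300 = 0 → A_y = 2950 − 2746.96 × 0.71934 = 974.0 lb.

T = 2747 lb, A_x = 1908 lb, A_y = 974.0 lb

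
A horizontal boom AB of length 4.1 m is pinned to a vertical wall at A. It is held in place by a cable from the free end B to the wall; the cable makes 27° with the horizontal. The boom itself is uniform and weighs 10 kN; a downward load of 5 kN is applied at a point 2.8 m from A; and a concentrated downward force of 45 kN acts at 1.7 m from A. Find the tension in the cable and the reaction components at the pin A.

T = 59.63 kN, A_x = 53.13 kN, A_y = 32.93 kN

ΣM about A: T·sin27°·4.1 − 10·2.05 − 5·2.8 − 45·1.7 = 0 → T = 111/(4.1·0.45399) = 59.6338 ≈ 59.63 kN.
ΣF_x = 0: A_x − T·cos27° = 0 → A_x = 59.6338 × 0.891007 = 53.13 kN.
ΣF_y = 0: A_y + T·sin27° − 10 − 5 − 45 = 0 → A_y = 60 − 59.6338 × 0.45399 = 32.93 kN.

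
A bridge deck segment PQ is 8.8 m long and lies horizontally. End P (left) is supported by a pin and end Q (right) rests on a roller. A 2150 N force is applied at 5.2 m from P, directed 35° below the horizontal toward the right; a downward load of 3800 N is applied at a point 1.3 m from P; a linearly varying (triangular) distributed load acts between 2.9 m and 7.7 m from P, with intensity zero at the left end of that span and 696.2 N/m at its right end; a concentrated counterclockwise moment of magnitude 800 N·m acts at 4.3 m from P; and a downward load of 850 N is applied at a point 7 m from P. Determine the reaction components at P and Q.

Resultant of the triangular load: ½ × 696.2 × 4.8 = 1670.88 N, acting at 6.1 m from P (one-third of the span from the peak).
Moments about P: Q_y·8.8 − 2150·sin35°·5.2 − 3800·1.3 − (½·696.2·4.8)·6.1 + 800 − 850·7 = 0 → Q_y = 26695/8.8 = 3033.52 ≈ 3034 N.
ΣF_y = 0: P_y + 3033.52 − 2150·sin35° − 3800 − ½·696.2·4.8 − 850 = 0 → P_y = 4521 N.
ΣF_x = 0: P_x + 2150·cos35° = 0 → P_x = -1761 N.

P_x = -1761 N, P_y = 4521 N, Q_y = 3034 N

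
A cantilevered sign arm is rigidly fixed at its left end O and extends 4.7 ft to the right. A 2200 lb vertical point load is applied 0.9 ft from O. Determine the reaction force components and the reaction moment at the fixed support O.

O_x = 0, O_y = 2200 lb, M_O = 1980 lb·ft

ΣF_x = 0: O_x = 0.
ΣF_y = 0: O_y − 2200 = 0 → O_y = 2200 lb.
ΣM about O: M_O − 2200·0.9 = 0 → M_O = 1980 lb·ft.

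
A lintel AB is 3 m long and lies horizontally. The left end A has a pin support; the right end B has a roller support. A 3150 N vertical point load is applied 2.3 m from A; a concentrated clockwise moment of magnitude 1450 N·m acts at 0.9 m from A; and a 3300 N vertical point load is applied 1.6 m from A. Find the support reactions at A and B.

Moments about A: B_y·3 − 3150·2.3 − 1450 − 3300·1.6 = 0 → B_y = 13975/3 = 4658.33 ≈ 4658 N.
ΣF_y = 0: A_y + 4658.33 − 3150 − 3300 = 0 → A_y = 1792 N.
ΣF_x = 0: no horizontal applied forces, so A_x = 0.

A_x = 0, A_y = 1792 N, B_y = 4658 N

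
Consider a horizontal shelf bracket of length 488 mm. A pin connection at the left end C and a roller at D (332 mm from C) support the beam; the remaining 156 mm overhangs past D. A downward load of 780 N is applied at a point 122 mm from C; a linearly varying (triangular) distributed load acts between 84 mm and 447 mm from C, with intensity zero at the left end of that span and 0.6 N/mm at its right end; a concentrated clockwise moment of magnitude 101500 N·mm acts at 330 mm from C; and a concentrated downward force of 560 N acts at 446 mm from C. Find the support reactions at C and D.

C_x = 0, C_y = -2.670 N, D_y = 1452 N

Resultant of the triangular load: ½ × 0.6 × 363 = 108.9 N, acting at 326 mm from C (one-third of the span from the peak).
Taking moments about C: D_y·332 − 780·122 − (½·0.6·363)·326 − 101500 − 560·446 = 0 → D_y = 481921.4/332 = 1451.57 ≈ 1452 N.
ΣF_y = 0: C_y + 1451.57 − 780 − ½·0.6·363 − 560 = 0 → C_y = -2.670 N.
ΣF_x = 0: no horizontal applied forces, so C_x = 0.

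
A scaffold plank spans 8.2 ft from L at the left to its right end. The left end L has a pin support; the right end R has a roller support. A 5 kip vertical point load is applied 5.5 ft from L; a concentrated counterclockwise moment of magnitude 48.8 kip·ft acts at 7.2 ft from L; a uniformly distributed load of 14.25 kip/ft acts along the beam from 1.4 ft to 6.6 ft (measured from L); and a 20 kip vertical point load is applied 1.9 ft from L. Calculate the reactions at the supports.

L_x = 0, L_y = 60.92 kip, R_y = 38.18 kip

Resultant of the distributed load: 14.25 × 5.2 = 74.1 kip at 4 ft from L.
Taking moments about L: R_y·8.2 − 5·5.5 + 48.8 − (14.25·5.2)·4 − 20·1.9 = 0 → R_y = 313.1/8.2 = 38.1829 ≈ 38.18 kip.
ΣF_y = 0: L_y + 38.1829 − 5 − 14.25·5.2 − 20 = 0 → L_y = 60.92 kip.
ΣF_x = 0: no horizontal applied forces, so L_x = 0.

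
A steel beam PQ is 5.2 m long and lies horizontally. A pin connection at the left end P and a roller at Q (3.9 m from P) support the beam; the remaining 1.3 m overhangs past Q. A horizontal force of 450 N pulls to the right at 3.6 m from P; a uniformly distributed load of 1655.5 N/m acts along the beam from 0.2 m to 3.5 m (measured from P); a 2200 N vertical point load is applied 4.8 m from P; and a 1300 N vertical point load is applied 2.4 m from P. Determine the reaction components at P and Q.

P_x = -450.0 N, P_y = 2864 N, Q_y = 6099 N

Resultant of the distributed load: 1655.5 × 3.3 = 5463.15 N at 1.85 m from P.
Moments about P: Q_y·3.9 − (1655.5·3.3)·1.85 − 2200·4.8 − 1300·2.4 = 0 → Q_y = 23786.8275/3.9 = 6099.19 ≈ 6099 N.
ΣF_y = 0: P_y + 6099.19 − 1655.5·3.3 − 2200 − 1300 = 0 → P_y = 2864 N.
ΣF_x = 0: P_x + 450 = 0 → P_x = -450.0 N.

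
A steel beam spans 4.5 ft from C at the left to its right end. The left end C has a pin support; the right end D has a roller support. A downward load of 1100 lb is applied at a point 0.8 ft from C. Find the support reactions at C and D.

C_x = 0, C_y = 904.4 lb, D_y = 195.6 lb

Moments about C: D_y·4.5 − 1100·0.8 = 0 → D_y = 880/4.5 = 195.556 ≈ 195.6 lb.
ΣF_y = 0: C_y + 195.556 − 1100 = 0 → C_y = 904.4 lb.
ΣF_x = 0: no horizontal applied forces, so C_x = 0.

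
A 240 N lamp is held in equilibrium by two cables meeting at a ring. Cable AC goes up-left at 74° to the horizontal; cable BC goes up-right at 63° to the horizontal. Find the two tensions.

ΣF_x = 0: −T_AC·cos74° + T_BC·cos63° = 0 → T_BC = 0.607143·T_AC.
ΣF_y = 0: T_AC·sin74° + T_BC·sin63° = 240.
Substitute: T_AC·(0.961262 + 0.607143·0.891007) = 240 → T_AC = 159.762 ≈ 159.8 N.
Then T_BC = 0.607143 × 159.762 = 97.00 N.

T_AC = 159.8 N, T_BC = 97.00 N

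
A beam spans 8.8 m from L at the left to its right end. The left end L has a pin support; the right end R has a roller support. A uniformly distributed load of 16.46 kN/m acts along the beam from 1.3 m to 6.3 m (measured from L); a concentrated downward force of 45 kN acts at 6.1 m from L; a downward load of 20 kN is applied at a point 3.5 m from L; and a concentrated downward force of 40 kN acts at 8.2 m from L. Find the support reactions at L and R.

L_x = 0, L_y = 75.34 kN, R_y = 112.0 kN

Resultant of the distributed load: 16.46 × 5 = 82.3 kN at 3.8 m from L.
Moments about L: R_y·8.8 − (16.46·5)·3.8 − 45·6.1 − 20·3.5 − 40·8.2 = 0 → R_y = 985.24/8.8 = 111.959 ≈ 112.0 kN.
ΣF_y = 0: L_y + 111.959 − 16.46·5 − 45 − 20 − 40 = 0 → L_y = 75.34 kN.
ΣF_x = 0: no horizontal applied forces, so L_x = 0.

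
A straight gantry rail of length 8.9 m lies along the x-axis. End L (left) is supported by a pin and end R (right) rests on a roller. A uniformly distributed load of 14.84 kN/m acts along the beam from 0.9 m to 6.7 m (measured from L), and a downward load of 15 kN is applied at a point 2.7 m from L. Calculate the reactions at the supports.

L_x = 0, L_y = 59.77 kN, R_y = 41.30 kN

Resultant of the distributed load: 14.84 × 5.8 = 86.072 kN at 3.8 m from L.
Taking moments about L: R_y·8.9 − (14.84·5.8)·3.8 − 15·2.7 = 0 → R_y = 367.5736/8.9 = 41.3004 ≈ 41.30 kN.
ΣF_y = 0: L_y + 41.3004 − 14.84·5.8 − 15 = 0 → L_y = 59.77 kN.
ΣF_x = 0: no horizontal applied forces, so L_x = 0.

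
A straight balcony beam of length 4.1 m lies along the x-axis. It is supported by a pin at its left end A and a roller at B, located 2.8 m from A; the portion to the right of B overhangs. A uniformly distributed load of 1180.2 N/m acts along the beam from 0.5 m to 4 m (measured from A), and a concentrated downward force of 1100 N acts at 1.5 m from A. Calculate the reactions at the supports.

A_x = 0, A_y = 1322 N, B_y = 3909 N

Resultant of the distributed load: 1180.2 × 3.5 = 4130.7 N at 2.25 m from A.
ΣM about A: B_y·2.8 − (1180.2·3.5)·2.25 − 1100·1.5 = 0 → B_y = 10944.075/2.8 = 3908.6 ≈ 3909 N.
ΣF_y = 0: A_y + 3908.6 − 1180.2·3.5 − 1100 = 0 → A_y = 1322 N.
ΣF_x = 0: no horizontal applied forces, so A_x = 0.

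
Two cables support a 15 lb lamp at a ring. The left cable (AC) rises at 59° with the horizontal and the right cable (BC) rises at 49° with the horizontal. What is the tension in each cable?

ΣF_x = 0: −T_AC·cos59° + T_BC·cos49° = 0 → T_BC = 0.785048·T_AC.
ΣF_y = 0: T_AC·sin59° + T_BC·sin49° = 15.
Substitute: T_AC·(0.857167 + 0.785048·0.75471) = 15 → T_AC = 10.3473 ≈ 10.35 lb.
Then T_BC = 0.785048 × 10.3473 = 8.123 lb.

T_AC = 10.35 lb, T_BC = 8.123 lb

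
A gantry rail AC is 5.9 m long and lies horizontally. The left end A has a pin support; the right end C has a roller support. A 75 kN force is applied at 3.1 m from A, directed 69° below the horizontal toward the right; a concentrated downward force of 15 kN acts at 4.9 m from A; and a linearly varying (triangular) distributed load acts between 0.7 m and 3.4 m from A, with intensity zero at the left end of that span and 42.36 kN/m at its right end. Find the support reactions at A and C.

Resultant of the triangular load: ½ × 42.36 × 2.7 = 57.186 kN, acting at 2.5 m from A (one-third of the span from the peak).
Taking moments about A: C_y·5.9 − 75·sin69°·3.1 − 15·4.9 − (½·42.36·2.7)·2.5 = 0 → C_y = 433.522/5.9 = 73.4783 ≈ 73.48 kN.
ΣF_y = 0: A_y + 73.4783 − 75·sin69° − 15 − ½·42.36·2.7 = 0 → A_y = 68.73 kN.
ΣF_x = 0: A_x + 75·cos69° = 0 → A_x = -26.88 kN.

A_x = -26.88 kN, A_y = 68.73 kN, C_y = 73.48 kN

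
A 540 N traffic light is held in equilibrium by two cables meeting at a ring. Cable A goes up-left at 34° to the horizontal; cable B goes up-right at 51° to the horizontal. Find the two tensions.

ΣF_x = 0: −T_A·cos34° + T_B·cos51° = 0 → T_B = 1.31735·T_A.
ΣF_y = 0: T_A·sin34° + T_B·sin51° = 540.
Substitute: T_A·(0.559193 + 1.31735·0.777146) = 540 → T_A = 341.132 ≈ 341.1 N.
Then T_B = 1.31735 × 341.132 = 449.4 N.

T_A = 341.1 N, T_B = 449.4 N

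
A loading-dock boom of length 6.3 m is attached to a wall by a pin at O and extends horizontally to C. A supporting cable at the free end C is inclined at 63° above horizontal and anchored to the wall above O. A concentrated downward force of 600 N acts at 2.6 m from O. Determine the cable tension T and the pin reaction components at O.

ΣM about O: T·sin63°·6.3 − 600·2.6 = 0 → T = 1560/(6.3·0.891007) = 277.909 ≈ 277.9 N.
ΣF_x = 0: O_x − T·cos63° = 0 → O_x = 277.909 × 0.45399 = 126.2 N.
ΣF_y = 0: O_y + T·sin63° − 600 = 0 → O_y = 600 − 277.909 × 0.891007 = 352.4 N.

T = 277.9 N, O_x = 126.2 N, O_y = 352.4 N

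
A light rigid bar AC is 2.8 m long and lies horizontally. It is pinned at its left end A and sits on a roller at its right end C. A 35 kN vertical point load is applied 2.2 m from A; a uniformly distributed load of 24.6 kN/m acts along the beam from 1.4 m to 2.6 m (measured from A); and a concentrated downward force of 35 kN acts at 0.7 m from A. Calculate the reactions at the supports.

A_x = 0, A_y = 42.18 kN, C_y = 57.34 kN

Resultant of the distributed load: 24.6 × 1.2 = 29.52 kN at 2 m from A.
ΣM about A: C_y·2.8 − 35·2.2 − (24.6·1.2)·2 − 35·0.7 = 0 → C_y = 160.54/2.8 = 57.3357 ≈ 57.34 kN.
ΣF_y = 0: A_y + 57.3357 − 35 − 24.6·1.2 − 35 = 0 → A_y = 42.18 kN.
ΣF_x = 0: no horizontal applied forces, so A_x = 0.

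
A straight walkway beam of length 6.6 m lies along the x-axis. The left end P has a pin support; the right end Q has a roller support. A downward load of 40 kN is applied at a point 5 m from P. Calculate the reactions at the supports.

Moments about P: Q_y·6.6 − 40·5 = 0 → Q_y = 200/6.6 = 30.303 ≈ 30.30 kN.
ΣF_y = 0: P_y + 30.303 − 40 = 0 → P_y = 9.697 kN.
ΣF_x = 0: no horizontal applied forces, so P_x = 0.

P_x = 0, P_y = 9.697 kN, Q_y = 30.30 kN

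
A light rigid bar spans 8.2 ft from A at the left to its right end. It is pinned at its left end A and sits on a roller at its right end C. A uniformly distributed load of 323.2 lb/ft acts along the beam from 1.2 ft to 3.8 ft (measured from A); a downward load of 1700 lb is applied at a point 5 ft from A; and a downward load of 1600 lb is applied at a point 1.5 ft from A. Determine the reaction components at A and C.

A_x = 0, A_y = 2555 lb, C_y = 1585 lb

Resultant of the distributed load: 323.2 × 2.6 = 840.32 lb at 2.5 ft from A.
Taking moments about A: C_y·8.2 − (323.2·2.6)·2.5 − 1700·5 − 1600·1.5 = 0 → C_y = 13000.8/8.2 = 1585.46 ≈ 1585 lb.
ΣF_y = 0: A_y + 1585.46 − 323.2·2.6 − 1700 − 1600 = 0 → A_y = 2555 lb.
ΣF_x = 0: no horizontal applied forces, so A_x = 0.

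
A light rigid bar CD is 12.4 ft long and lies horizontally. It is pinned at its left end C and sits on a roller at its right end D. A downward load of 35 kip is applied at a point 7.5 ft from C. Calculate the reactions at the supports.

ΣM about C: D_y·12.4 − 35·7.5 = 0 → D_y = 262.5/12.4 = 21.1694 ≈ 21.17 kip.
ΣF_y = 0: C_y + 21.1694 − 35 = 0 → C_y = 13.83 kip.
ΣF_x = 0: no horizontal applied forces, so C_x = 0.

C_x = 0, C_y = 13.83 kip, D_y = 21.17 kip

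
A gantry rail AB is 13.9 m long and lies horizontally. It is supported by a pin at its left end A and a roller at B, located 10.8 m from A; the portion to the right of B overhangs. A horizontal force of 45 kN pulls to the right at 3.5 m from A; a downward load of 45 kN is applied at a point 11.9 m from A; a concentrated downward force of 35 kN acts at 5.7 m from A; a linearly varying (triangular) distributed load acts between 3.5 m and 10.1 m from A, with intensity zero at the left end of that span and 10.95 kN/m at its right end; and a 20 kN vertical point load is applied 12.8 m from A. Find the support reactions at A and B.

A_x = -45.00 kN, A_y = 17.94 kN, B_y = 118.2 kN

Resultant of the triangular load: ½ × 10.95 × 6.6 = 36.135 kN, acting at 7.9 m from A (one-third of the span from the peak).
Taking moments about A: B_y·10.8 − 45·11.9 − 35·5.7 − (½·10.95·6.6)·7.9 − 20·12.8 = 0 → B_y = 1276.4665/10.8 = 118.191 ≈ 118.2 kN.
ΣF_y = 0: A_y + 118.191 − 45 − 35 − ½·10.95·6.6 − 20 = 0 → A_y = 17.94 kN.
ΣF_x = 0: A_x + 45 = 0 → A_x = -45.00 kN.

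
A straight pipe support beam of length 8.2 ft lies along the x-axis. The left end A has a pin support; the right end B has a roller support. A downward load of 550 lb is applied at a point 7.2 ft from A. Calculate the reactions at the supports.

A_x = 0, A_y = 67.07 lb, B_y = 482.9 lb

ΣM about A: B_y·8.2 − 550·7.2 = 0 → B_y = 3960/8.2 = 482.927 ≈ 482.9 lb.
ΣF_y = 0: A_y + 482.927 − 550 = 0 → A_y = 67.07 lb.
ΣF_x = 0: no horizontal applied forces, so A_x = 0.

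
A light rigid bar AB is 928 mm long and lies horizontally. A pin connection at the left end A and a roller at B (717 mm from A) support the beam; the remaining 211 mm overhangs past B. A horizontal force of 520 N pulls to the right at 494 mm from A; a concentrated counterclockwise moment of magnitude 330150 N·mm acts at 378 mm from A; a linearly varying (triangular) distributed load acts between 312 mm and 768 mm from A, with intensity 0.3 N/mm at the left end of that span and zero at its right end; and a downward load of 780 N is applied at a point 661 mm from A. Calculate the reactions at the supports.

A_x = -520.0 N, A_y = 545.5 N, B_y = 302.9 N

Resultant of the triangular load: ½ × 0.3 × 456 = 68.4 N, acting at 464 mm from A (one-third of the span from the peak).
Moments about A: B_y·717 + 330150 − (½·0.3·456)·464 − 780·661 = 0 → B_y = 217167.6/717 = 302.884 ≈ 302.9 N.
ΣF_y = 0: A_y + 302.884 − ½·0.3·456 − 780 = 0 → A_y = 545.5 N.
ΣF_x = 0: A_x + 520 = 0 → A_x = -520.0 N.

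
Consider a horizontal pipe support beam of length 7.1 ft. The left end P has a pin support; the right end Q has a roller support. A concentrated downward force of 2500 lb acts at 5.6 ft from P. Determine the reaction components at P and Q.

P_x = 0, P_y = 528.2 lb, Q_y = 1972 lb

ΣM about P: Q_y·7.1 − 2500·5.6 = 0 → Q_y = 14000/7.1 = 1971.83 ≈ 1972 lb.
ΣF_y = 0: P_y + 1971.83 − 2500 = 0 → P_y = 528.2 lb.
ΣF_x = 0: no horizontal applied forces, so P_x = 0.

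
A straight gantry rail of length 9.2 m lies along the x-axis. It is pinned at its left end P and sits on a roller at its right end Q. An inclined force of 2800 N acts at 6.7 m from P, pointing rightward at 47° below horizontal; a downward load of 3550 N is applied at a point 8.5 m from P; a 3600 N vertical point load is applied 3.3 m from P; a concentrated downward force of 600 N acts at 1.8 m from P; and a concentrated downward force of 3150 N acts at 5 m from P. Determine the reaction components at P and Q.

ΣM about P: Q_y·9.2 − 2800·sin47°·6.7 − 3550·8.5 − 3600·3.3 − 600·1.8 − 3150·5 = 0 → Q_y = 72605.2/9.2 = 7891.87 ≈ 7892 N.
ΣF_y = 0: P_y + 7891.87 − 2800·sin47° − 3550 − 3600 − 600 − 3150 = 0 → P_y = 5056 N.
ΣF_x = 0: P_x + 2800·cos47° = 0 → P_x = -1910 N.

P_x = -1910 N, P_y = 5056 N, Q_y = 7892 N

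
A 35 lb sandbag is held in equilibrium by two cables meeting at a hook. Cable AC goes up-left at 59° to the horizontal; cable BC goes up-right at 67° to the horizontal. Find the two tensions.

T_AC = 16.90 lb, T_BC = 22.28 lb

ΣF_x = 0: −T_AC·cos59° + T_BC·cos67° = 0 → T_BC = 1.31814·T_AC.
ΣF_y = 0: T_AC·sin59° + T_BC·sin67° = 35.
Substitute: T_AC·(0.857167 + 1.31814·0.920505) = 35 → T_AC = 16.904 ≈ 16.90 lb.
Then T_BC = 1.31814 × 16.904 = 22.28 lb.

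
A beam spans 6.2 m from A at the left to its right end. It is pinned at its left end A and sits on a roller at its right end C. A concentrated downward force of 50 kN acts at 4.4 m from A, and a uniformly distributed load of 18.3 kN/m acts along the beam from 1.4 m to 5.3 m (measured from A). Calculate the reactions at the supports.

Resultant of the distributed load: 18.3 × 3.9 = 71.37 kN at 3.35 m from A.
ΣM about A: C_y·6.2 − 50·4.4 − (18.3·3.9)·3.35 = 0 → C_y = 459.0895/6.2 = 74.0467 ≈ 74.05 kN.
ΣF_y = 0: A_y + 74.0467 − 50 − 18.3·3.9 = 0 → A_y = 47.32 kN.
ΣF_x = 0: no horizontal applied forces, so A_x = 0.

A_x = 0, A_y = 47.32 kN, C_y = 74.05 kN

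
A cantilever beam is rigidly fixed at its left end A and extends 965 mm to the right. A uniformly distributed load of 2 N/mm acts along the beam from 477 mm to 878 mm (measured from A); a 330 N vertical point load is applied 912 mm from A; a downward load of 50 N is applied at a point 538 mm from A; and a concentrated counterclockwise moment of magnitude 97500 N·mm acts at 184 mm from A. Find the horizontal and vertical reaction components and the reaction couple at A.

A_x = 0, A_y = 1182 N, M_A = 773700 N·mm

Resultant of the distributed load: 2 × 401 = 802 N at 677.5 mm from A.
ΣF_x = 0: A_x = 0.
ΣF_y = 0: A_y − 2·401 − 330 − 50 = 0 → A_y = 1182 N.
ΣM about A: M_A − (2·401)·677.5 − 330·912 − 50·538 + 97500 = 0 → M_A = 773700 N·mm.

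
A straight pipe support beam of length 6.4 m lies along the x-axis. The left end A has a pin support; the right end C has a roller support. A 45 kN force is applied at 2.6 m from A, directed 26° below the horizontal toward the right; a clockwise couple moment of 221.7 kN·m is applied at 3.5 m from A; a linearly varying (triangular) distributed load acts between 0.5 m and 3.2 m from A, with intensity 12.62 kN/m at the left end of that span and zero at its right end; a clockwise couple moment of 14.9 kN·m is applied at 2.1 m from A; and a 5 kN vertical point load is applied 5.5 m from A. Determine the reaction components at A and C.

Resultant of the triangular load: ½ × 12.62 × 2.7 = 17.037 kN, acting at 1.4 m from A (one-third of the span from the peak).
ΣM about A: C_y·6.4 − 45·sin26°·2.6 − 221.7 − (½·12.62·2.7)·1.4 − 14.9 − 5·5.5 = 0 → C_y = 339.241/6.4 = 53.0064 ≈ 53.01 kN.
ΣF_y = 0: A_y + 53.0064 − 45·sin26° − ½·12.62·2.7 − 5 = 0 → A_y = -11.24 kN.
ΣF_x = 0: A_x + 45·cos26° = 0 → A_x = -40.45 kN.

A_x = -40.45 kN, A_y = -11.24 kN, C_y = 53.01 kN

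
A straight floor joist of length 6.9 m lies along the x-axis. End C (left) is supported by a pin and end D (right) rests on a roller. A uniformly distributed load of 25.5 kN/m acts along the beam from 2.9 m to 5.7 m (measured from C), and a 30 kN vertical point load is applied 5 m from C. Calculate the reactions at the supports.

C_x = 0, C_y = 35.17 kN, D_y = 66.23 kN

Resultant of the distributed load: 25.5 × 2.8 = 71.4 kN at 4.3 m from C.
Taking moments about C: D_y·6.9 − (25.5·2.8)·4.3 − 30·5 = 0 → D_y = 457.02/6.9 = 66.2348 ≈ 66.23 kN.
ΣF_y = 0: C_y + 66.2348 − 25.5·2.8 − 30 = 0 → C_y = 35.17 kN.
ΣF_x = 0: no horizontal applied forces, so C_x = 0.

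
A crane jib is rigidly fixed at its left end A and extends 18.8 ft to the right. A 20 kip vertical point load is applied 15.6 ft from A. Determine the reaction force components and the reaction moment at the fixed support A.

A_x = 0, A_y = 20.00 kip, M_A = 312.0 kip·ft

ΣF_x = 0: A_x = 0.
ΣF_y = 0: A_y − 20 = 0 → A_y = 20.00 kip.
ΣM about A: M_A − 20·15.6 = 0 → M_A = 312.0 kip·ft.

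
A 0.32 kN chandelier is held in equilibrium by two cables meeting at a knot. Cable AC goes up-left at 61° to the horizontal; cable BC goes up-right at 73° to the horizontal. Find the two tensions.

ΣF_x = 0: −T_AC·cos61° + T_BC·cos73° = 0 → T_BC = 1.6582·T_AC.
ΣF_y = 0: T_AC·sin61° + T_BC·sin73° = 0.32.
Substitute: T_AC·(0.87462 + 1.6582·0.956305) = 0.32 → T_AC = 0.130062 ≈ 0.1301 kN.
Then T_BC = 1.6582 × 0.130062 = 0.2157 kN.

T_AC = 0.1301 kN, T_BC = 0.2157 kN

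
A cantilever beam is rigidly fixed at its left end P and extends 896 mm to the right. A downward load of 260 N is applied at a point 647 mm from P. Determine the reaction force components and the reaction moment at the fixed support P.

P_x = 0, P_y = 260.0 N, M_P = 168200 N·mm

ΣF_x = 0: P_x = 0.
ΣF_y = 0: P_y − 260 = 0 → P_y = 260.0 N.
ΣM about P: M_P − 260·647 = 0 → M_P = 168200 N·mm.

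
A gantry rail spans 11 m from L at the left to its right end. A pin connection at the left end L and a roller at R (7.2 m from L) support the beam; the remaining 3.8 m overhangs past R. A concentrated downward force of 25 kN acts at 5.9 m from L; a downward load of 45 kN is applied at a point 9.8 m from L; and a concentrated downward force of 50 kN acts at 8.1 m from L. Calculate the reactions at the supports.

L_x = 0, L_y = -17.99 kN, R_y = 138.0 kN

ΣM about L: R_y·7.2 − 25·5.9 − 45·9.8 − 50·8.1 = 0 → R_y = 993.5/7.2 = 137.986 ≈ 138.0 kN.
ΣF_y = 0: L_y + 137.986 − 25 − 45 − 50 = 0 → L_y = -17.99 kN.
ΣF_x = 0: no horizontal applied forces, so L_x = 0.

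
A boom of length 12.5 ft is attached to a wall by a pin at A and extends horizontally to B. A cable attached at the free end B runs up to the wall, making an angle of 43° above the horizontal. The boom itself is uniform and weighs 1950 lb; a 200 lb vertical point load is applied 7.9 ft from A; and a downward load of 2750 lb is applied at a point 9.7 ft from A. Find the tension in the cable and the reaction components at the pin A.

ΣM about A: T·sin43°·12.5 − 1950·6.25 − 200·7.9 − 2750·9.7 = 0 → T = 40442.5/(12.5·0.681998) = 4744 lb.
ΣF_x = 0: A_x − T·cos43° = 0 → A_x = 4744 × 0.731354 = 3470 lb.
ΣF_y = 0: A_y + T·sin43° − 1950 − 200 − 2750 = 0 → A_y = 4900 − 4744 × 0.681998 = 1665 lb.

T = 4744 lb, A_x = 3470 lb, A_y = 1665 lb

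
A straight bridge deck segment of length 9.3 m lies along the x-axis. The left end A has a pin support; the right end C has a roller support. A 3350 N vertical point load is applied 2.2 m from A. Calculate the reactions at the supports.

A_x = 0, A_y = 2558 N, C_y = 792.5 N

ΣM about A: C_y·9.3 − 3350·2.2 = 0 → C_y = 7370/9.3 = 792.473 ≈ 792.5 N.
ΣF_y = 0: A_y + 792.473 − 3350 = 0 → A_y = 2558 N.
ΣF_x = 0: no horizontal applied forces, so A_x = 0.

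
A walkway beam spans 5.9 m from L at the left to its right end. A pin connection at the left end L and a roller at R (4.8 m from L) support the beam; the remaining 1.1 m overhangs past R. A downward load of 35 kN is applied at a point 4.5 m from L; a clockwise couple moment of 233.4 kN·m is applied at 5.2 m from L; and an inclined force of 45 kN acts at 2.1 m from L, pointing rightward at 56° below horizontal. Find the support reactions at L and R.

ΣM about L: R_y·4.8 − 35·4.5 − 233.4 − 45·sin56°·2.1 = 0 → R_y = 469.244/4.8 = 97.7592 ≈ 97.76 kN.
ΣF_y = 0: L_y + 97.7592 − 35 − 45·sin56° = 0 → L_y = -25.45 kN.
ΣF_x = 0: L_x + 45·cos56° = 0 → L_x = -25.16 kN.

L_x = -25.16 kN, L_y = -25.45 kN, R_y = 97.76 kN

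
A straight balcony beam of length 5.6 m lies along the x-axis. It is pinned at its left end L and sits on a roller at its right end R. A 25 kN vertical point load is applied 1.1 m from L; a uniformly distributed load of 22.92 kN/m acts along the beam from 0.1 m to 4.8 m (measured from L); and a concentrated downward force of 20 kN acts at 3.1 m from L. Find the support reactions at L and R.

Resultant of the distributed load: 22.92 × 4.7 = 107.724 kN at 2.45 m from L.
Taking moments about L: R_y·5.6 − 25·1.1 − (22.92·4.7)·2.45 − 20·3.1 = 0 → R_y = 353.4238/5.6 = 63.1114 ≈ 63.11 kN.
ΣF_y = 0: L_y + 63.1114 − 25 − 22.92·4.7 − 20 = 0 → L_y = 89.61 kN.
ΣF_x = 0: no horizontal applied forces, so L_x = 0.

L_x = 0, L_y = 89.61 kN, R_y = 63.11 kN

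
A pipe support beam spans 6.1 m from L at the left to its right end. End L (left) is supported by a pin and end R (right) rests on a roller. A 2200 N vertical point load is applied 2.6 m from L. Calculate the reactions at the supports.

L_x = 0, L_y = 1262 N, R_y = 937.7 N

Moments about L: R_y·6.1 − 2200·2.6 = 0 → R_y = 5720/6.1 = 937.705 ≈ 937.7 N.
ΣF_y = 0: L_y + 937.705 − 2200 = 0 → L_y = 1262 N.
ΣF_x = 0: no horizontal applied forces, so L_x = 0.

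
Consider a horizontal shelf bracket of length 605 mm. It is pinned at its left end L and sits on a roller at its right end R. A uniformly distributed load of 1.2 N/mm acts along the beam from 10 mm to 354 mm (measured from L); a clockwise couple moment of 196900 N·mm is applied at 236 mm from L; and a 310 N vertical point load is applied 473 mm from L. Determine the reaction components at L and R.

L_x = 0, L_y = 30.80 N, R_y = 692.0 N

Resultant of the distributed load: 1.2 × 344 = 412.8 N at 182 mm from L.
Taking moments about L: R_y·605 − (1.2·344)·182 − 196900 − 310·473 = 0 → R_y = 418659.6/605 = 691.999 ≈ 692.0 N.
ΣF_y = 0: L_y + 691.999 − 1.2·344 − 310 = 0 → L_y = 30.80 N.
ΣF_x = 0: no horizontal applied forces, so L_x = 0.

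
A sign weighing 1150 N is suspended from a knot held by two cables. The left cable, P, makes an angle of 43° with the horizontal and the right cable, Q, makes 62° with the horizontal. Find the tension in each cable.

T_P = 558.9 N, T_Q = 870.7 N

ΣF_x = 0: −T_P·cos43° + T_Q·cos62° = 0 → T_Q = 1.55782·T_P.
ΣF_y = 0: T_P·sin43° + T_Q·sin62° = 1150.
Substitute: T_P·(0.681998 + 1.55782·0.882948) = 1150 → T_P = 558.938 ≈ 558.9 N.
Then T_Q = 1.55782 × 558.938 = 870.7 N.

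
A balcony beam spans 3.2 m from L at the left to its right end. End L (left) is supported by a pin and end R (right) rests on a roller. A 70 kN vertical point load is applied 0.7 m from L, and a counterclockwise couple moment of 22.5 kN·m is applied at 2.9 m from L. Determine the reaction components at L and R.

Taking moments about L: R_y·3.2 − 70·0.7 + 22.5 = 0 → R_y = 26.5/3.2 = 8.28125 ≈ 8.281 kN.
ΣF_y = 0: L_y + 8.28125 − 70 = 0 → L_y = 61.72 kN.
ΣF_x = 0: no horizontal applied forces, so L_x = 0.

L_x = 0, L_y = 61.72 kN, R_y = 8.281 kN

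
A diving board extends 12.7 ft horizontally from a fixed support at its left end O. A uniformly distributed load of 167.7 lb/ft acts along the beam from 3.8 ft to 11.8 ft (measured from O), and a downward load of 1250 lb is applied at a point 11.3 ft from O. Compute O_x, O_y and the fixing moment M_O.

Resultant of the distributed load: 167.7 × 8 = 1341.6 lb at 7.8 ft from O.
ΣF_x = 0: O_x = 0.
ΣF_y = 0: O_y − 167.7·8 − 1250 = 0 → O_y = 2592 lb.
ΣM about O: M_O − (167.7·8)·7.8 − 1250·11.3 = 0 → M_O = 24590 lb·ft.

O_x = 0, O_y = 2592 lb, M_O = 24590 lb·ft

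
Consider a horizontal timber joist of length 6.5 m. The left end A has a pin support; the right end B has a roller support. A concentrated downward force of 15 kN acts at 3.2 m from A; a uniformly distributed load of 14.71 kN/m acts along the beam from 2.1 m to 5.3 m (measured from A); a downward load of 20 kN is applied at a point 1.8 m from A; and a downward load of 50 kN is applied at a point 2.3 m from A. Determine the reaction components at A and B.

Resultant of the distributed load: 14.71 × 3.2 = 47.072 kN at 3.7 m from A.
ΣM about A: B_y·6.5 − 15·3.2 − (14.71·3.2)·3.7 − 20·1.8 − 50·2.3 = 0 → B_y = 373.1664/6.5 = 57.4102 ≈ 57.41 kN.
ΣF_y = 0: A_y + 57.4102 − 15 − 14.71·3.2 − 20 − 50 = 0 → A_y = 74.66 kN.
ΣF_x = 0: no horizontal applied forces, so A_x = 0.

A_x = 0, A_y = 74.66 kN, B_y = 57.41 kN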